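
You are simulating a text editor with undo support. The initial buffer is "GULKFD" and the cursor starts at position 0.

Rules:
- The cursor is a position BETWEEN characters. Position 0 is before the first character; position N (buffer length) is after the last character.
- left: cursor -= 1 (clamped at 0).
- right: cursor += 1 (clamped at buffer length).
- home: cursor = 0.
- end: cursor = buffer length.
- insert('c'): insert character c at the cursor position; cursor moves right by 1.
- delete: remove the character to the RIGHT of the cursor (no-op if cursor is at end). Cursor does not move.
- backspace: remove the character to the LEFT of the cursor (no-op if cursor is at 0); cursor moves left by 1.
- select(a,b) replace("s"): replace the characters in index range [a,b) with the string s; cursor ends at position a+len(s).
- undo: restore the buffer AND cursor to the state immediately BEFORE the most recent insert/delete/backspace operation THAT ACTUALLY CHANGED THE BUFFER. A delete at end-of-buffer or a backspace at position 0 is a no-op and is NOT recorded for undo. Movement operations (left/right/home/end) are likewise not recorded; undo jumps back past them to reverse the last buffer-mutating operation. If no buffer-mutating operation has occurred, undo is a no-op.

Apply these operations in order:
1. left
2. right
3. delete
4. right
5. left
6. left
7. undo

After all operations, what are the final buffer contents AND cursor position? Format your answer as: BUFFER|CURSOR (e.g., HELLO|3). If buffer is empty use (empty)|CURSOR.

After op 1 (left): buf='GULKFD' cursor=0
After op 2 (right): buf='GULKFD' cursor=1
After op 3 (delete): buf='GLKFD' cursor=1
After op 4 (right): buf='GLKFD' cursor=2
After op 5 (left): buf='GLKFD' cursor=1
After op 6 (left): buf='GLKFD' cursor=0
After op 7 (undo): buf='GULKFD' cursor=1

Answer: GULKFD|1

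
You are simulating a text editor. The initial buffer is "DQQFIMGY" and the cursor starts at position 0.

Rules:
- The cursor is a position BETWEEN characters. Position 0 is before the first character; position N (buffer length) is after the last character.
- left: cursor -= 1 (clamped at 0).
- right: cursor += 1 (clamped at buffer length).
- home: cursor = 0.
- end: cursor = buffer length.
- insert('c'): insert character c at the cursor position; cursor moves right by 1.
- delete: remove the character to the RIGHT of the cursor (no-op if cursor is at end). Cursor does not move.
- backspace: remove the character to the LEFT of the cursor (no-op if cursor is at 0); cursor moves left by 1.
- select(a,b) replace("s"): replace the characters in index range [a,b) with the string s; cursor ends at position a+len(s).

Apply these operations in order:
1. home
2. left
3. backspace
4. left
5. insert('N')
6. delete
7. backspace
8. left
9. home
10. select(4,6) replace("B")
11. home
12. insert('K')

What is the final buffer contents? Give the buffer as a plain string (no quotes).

Answer: KQQFIBY

Derivation:
After op 1 (home): buf='DQQFIMGY' cursor=0
After op 2 (left): buf='DQQFIMGY' cursor=0
After op 3 (backspace): buf='DQQFIMGY' cursor=0
After op 4 (left): buf='DQQFIMGY' cursor=0
After op 5 (insert('N')): buf='NDQQFIMGY' cursor=1
After op 6 (delete): buf='NQQFIMGY' cursor=1
After op 7 (backspace): buf='QQFIMGY' cursor=0
After op 8 (left): buf='QQFIMGY' cursor=0
After op 9 (home): buf='QQFIMGY' cursor=0
After op 10 (select(4,6) replace("B")): buf='QQFIBY' cursor=5
After op 11 (home): buf='QQFIBY' cursor=0
After op 12 (insert('K')): buf='KQQFIBY' cursor=1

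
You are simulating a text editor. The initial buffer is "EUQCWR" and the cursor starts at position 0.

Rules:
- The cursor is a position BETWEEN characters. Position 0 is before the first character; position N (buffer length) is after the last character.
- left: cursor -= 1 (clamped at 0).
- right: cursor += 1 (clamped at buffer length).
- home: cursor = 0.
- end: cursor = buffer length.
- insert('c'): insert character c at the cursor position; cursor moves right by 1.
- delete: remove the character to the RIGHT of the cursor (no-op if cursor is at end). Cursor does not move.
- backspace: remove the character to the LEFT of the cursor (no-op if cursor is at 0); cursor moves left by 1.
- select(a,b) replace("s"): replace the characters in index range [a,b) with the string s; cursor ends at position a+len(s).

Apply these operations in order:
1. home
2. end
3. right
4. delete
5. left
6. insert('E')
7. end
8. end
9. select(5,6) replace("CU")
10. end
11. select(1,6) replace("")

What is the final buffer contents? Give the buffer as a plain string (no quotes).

Answer: EUR

Derivation:
After op 1 (home): buf='EUQCWR' cursor=0
After op 2 (end): buf='EUQCWR' cursor=6
After op 3 (right): buf='EUQCWR' cursor=6
After op 4 (delete): buf='EUQCWR' cursor=6
After op 5 (left): buf='EUQCWR' cursor=5
After op 6 (insert('E')): buf='EUQCWER' cursor=6
After op 7 (end): buf='EUQCWER' cursor=7
After op 8 (end): buf='EUQCWER' cursor=7
After op 9 (select(5,6) replace("CU")): buf='EUQCWCUR' cursor=7
After op 10 (end): buf='EUQCWCUR' cursor=8
After op 11 (select(1,6) replace("")): buf='EUR' cursor=1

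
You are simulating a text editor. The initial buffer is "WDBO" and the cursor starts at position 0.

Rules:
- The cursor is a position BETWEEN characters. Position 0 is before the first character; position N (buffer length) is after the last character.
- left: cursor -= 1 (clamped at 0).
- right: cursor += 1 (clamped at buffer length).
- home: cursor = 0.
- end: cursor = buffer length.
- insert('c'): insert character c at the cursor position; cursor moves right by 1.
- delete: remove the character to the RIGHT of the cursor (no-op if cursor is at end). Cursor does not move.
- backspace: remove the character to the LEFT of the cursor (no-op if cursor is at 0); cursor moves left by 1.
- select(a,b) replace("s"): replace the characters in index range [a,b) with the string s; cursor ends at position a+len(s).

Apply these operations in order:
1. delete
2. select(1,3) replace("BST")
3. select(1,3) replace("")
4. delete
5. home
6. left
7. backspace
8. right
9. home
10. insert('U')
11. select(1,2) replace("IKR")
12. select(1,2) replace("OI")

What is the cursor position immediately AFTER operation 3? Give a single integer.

After op 1 (delete): buf='DBO' cursor=0
After op 2 (select(1,3) replace("BST")): buf='DBST' cursor=4
After op 3 (select(1,3) replace("")): buf='DT' cursor=1

Answer: 1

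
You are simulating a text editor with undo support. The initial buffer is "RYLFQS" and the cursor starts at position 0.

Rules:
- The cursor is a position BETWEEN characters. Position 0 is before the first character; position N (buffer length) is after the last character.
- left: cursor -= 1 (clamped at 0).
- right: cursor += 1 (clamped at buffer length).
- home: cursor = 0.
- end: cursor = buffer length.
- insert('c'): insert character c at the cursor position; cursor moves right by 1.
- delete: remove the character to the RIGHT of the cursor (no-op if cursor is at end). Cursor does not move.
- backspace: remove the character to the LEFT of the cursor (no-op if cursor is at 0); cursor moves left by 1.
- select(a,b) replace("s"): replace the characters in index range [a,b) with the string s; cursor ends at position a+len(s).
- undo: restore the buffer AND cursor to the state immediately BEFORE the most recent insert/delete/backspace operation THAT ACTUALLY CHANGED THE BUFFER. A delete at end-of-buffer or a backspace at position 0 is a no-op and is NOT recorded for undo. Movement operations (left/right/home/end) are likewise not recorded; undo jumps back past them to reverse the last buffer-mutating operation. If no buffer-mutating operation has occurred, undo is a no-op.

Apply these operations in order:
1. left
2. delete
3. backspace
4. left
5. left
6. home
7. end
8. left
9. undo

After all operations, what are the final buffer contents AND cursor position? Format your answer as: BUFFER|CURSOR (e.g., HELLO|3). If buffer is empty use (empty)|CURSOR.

After op 1 (left): buf='RYLFQS' cursor=0
After op 2 (delete): buf='YLFQS' cursor=0
After op 3 (backspace): buf='YLFQS' cursor=0
After op 4 (left): buf='YLFQS' cursor=0
After op 5 (left): buf='YLFQS' cursor=0
After op 6 (home): buf='YLFQS' cursor=0
After op 7 (end): buf='YLFQS' cursor=5
After op 8 (left): buf='YLFQS' cursor=4
After op 9 (undo): buf='RYLFQS' cursor=0

Answer: RYLFQS|0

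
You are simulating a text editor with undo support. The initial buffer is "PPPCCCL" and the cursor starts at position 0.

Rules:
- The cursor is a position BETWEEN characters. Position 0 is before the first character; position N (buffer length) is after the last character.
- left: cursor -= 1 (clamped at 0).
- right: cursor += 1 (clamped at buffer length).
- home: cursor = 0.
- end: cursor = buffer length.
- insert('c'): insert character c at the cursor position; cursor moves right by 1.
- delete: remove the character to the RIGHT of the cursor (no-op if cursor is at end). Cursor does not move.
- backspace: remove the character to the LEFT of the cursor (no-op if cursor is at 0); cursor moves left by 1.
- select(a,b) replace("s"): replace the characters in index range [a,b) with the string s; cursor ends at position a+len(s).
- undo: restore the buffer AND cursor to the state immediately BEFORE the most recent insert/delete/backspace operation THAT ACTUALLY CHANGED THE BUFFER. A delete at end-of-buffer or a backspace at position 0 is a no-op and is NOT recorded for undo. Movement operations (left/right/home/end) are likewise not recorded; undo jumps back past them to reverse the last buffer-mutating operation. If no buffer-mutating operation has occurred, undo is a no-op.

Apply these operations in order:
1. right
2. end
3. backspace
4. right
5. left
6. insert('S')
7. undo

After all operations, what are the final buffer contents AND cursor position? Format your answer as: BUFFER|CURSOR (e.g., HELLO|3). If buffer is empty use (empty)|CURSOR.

Answer: PPPCCC|5

Derivation:
After op 1 (right): buf='PPPCCCL' cursor=1
After op 2 (end): buf='PPPCCCL' cursor=7
After op 3 (backspace): buf='PPPCCC' cursor=6
After op 4 (right): buf='PPPCCC' cursor=6
After op 5 (left): buf='PPPCCC' cursor=5
After op 6 (insert('S')): buf='PPPCCSC' cursor=6
After op 7 (undo): buf='PPPCCC' cursor=5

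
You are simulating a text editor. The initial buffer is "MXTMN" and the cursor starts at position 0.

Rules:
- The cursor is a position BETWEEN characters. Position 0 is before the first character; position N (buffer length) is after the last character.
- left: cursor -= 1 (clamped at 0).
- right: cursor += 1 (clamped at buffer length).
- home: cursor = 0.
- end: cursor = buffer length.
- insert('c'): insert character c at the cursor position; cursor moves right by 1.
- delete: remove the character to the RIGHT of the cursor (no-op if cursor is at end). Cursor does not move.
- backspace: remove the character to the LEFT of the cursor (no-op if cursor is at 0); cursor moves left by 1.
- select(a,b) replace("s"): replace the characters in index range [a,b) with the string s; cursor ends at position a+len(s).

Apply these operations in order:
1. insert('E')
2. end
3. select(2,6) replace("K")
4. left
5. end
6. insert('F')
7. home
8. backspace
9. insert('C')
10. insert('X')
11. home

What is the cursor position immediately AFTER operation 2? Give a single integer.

Answer: 6

Derivation:
After op 1 (insert('E')): buf='EMXTMN' cursor=1
After op 2 (end): buf='EMXTMN' cursor=6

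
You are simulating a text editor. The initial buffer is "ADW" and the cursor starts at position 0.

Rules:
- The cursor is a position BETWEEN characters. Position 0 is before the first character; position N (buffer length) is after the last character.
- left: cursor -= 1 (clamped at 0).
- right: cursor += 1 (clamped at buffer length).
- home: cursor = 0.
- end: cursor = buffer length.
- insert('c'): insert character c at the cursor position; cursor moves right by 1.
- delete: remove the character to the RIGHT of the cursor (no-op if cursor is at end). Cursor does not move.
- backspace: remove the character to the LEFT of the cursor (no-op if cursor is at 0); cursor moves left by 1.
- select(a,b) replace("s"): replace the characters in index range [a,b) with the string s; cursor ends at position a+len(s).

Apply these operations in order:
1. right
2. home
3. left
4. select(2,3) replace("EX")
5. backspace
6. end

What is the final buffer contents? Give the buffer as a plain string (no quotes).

Answer: ADE

Derivation:
After op 1 (right): buf='ADW' cursor=1
After op 2 (home): buf='ADW' cursor=0
After op 3 (left): buf='ADW' cursor=0
After op 4 (select(2,3) replace("EX")): buf='ADEX' cursor=4
After op 5 (backspace): buf='ADE' cursor=3
After op 6 (end): buf='ADE' cursor=3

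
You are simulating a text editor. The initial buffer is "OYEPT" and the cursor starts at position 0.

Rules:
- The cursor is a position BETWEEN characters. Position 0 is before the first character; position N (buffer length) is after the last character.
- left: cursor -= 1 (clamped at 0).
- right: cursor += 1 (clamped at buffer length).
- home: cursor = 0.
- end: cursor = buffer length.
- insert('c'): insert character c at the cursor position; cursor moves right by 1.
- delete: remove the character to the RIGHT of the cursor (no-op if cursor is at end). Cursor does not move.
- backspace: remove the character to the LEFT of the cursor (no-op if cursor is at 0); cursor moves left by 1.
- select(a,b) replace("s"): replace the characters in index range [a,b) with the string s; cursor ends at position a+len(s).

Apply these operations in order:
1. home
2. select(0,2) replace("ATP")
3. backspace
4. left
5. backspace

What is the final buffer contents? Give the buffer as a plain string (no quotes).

Answer: TEPT

Derivation:
After op 1 (home): buf='OYEPT' cursor=0
After op 2 (select(0,2) replace("ATP")): buf='ATPEPT' cursor=3
After op 3 (backspace): buf='ATEPT' cursor=2
After op 4 (left): buf='ATEPT' cursor=1
After op 5 (backspace): buf='TEPT' cursor=0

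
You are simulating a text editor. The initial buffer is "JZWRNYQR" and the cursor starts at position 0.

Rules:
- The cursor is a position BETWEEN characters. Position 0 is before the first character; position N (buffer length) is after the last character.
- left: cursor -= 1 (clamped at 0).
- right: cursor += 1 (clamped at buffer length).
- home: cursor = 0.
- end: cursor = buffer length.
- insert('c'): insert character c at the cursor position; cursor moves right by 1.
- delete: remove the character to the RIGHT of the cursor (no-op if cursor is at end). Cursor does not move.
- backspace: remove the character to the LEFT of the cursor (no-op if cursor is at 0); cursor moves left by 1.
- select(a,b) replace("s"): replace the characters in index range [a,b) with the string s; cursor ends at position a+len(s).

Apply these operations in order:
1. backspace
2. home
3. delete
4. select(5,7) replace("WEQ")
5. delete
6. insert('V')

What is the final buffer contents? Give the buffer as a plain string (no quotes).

Answer: ZWRNYWEQV

Derivation:
After op 1 (backspace): buf='JZWRNYQR' cursor=0
After op 2 (home): buf='JZWRNYQR' cursor=0
After op 3 (delete): buf='ZWRNYQR' cursor=0
After op 4 (select(5,7) replace("WEQ")): buf='ZWRNYWEQ' cursor=8
After op 5 (delete): buf='ZWRNYWEQ' cursor=8
After op 6 (insert('V')): buf='ZWRNYWEQV' cursor=9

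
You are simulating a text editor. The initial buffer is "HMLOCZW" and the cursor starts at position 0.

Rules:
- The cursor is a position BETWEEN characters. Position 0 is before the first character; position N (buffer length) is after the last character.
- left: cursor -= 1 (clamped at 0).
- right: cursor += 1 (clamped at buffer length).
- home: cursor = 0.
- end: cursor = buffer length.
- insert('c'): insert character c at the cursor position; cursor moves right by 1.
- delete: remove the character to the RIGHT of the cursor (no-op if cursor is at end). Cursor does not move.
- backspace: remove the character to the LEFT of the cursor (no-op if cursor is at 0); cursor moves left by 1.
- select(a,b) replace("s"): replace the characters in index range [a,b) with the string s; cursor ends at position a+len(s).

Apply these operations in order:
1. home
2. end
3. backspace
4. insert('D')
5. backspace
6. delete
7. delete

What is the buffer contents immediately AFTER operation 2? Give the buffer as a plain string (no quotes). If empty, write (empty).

After op 1 (home): buf='HMLOCZW' cursor=0
After op 2 (end): buf='HMLOCZW' cursor=7

Answer: HMLOCZW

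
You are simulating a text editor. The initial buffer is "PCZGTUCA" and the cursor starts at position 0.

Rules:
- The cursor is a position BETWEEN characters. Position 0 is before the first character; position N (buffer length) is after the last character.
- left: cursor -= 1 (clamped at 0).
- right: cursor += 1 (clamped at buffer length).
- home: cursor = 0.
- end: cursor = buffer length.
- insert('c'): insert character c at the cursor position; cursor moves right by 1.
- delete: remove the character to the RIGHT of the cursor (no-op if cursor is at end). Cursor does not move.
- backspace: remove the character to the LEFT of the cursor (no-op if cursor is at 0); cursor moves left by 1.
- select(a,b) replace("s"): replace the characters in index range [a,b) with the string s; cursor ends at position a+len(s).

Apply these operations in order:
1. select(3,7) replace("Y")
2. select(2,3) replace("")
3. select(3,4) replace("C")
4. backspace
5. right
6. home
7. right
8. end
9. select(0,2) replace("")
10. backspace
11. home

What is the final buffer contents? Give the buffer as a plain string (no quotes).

After op 1 (select(3,7) replace("Y")): buf='PCZYA' cursor=4
After op 2 (select(2,3) replace("")): buf='PCYA' cursor=2
After op 3 (select(3,4) replace("C")): buf='PCYC' cursor=4
After op 4 (backspace): buf='PCY' cursor=3
After op 5 (right): buf='PCY' cursor=3
After op 6 (home): buf='PCY' cursor=0
After op 7 (right): buf='PCY' cursor=1
After op 8 (end): buf='PCY' cursor=3
After op 9 (select(0,2) replace("")): buf='Y' cursor=0
After op 10 (backspace): buf='Y' cursor=0
After op 11 (home): buf='Y' cursor=0

Answer: Y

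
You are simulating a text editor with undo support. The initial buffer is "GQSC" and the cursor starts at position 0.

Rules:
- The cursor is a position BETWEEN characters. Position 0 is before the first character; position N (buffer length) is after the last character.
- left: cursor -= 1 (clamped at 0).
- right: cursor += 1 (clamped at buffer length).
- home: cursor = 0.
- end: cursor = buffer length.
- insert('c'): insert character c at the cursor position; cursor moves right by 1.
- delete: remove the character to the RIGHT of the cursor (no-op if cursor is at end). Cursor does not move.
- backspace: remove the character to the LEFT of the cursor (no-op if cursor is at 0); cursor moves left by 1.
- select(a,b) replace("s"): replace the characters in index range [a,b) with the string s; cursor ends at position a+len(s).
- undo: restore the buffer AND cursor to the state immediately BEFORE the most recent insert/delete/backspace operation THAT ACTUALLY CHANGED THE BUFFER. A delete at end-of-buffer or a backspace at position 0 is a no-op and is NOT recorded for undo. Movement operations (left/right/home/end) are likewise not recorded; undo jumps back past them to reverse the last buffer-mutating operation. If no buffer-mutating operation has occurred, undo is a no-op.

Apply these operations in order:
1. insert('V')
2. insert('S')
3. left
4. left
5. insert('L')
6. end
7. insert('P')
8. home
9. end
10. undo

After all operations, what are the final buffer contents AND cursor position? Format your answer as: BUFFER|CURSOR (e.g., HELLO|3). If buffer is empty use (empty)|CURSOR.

Answer: LVSGQSC|7

Derivation:
After op 1 (insert('V')): buf='VGQSC' cursor=1
After op 2 (insert('S')): buf='VSGQSC' cursor=2
After op 3 (left): buf='VSGQSC' cursor=1
After op 4 (left): buf='VSGQSC' cursor=0
After op 5 (insert('L')): buf='LVSGQSC' cursor=1
After op 6 (end): buf='LVSGQSC' cursor=7
After op 7 (insert('P')): buf='LVSGQSCP' cursor=8
After op 8 (home): buf='LVSGQSCP' cursor=0
After op 9 (end): buf='LVSGQSCP' cursor=8
After op 10 (undo): buf='LVSGQSC' cursor=7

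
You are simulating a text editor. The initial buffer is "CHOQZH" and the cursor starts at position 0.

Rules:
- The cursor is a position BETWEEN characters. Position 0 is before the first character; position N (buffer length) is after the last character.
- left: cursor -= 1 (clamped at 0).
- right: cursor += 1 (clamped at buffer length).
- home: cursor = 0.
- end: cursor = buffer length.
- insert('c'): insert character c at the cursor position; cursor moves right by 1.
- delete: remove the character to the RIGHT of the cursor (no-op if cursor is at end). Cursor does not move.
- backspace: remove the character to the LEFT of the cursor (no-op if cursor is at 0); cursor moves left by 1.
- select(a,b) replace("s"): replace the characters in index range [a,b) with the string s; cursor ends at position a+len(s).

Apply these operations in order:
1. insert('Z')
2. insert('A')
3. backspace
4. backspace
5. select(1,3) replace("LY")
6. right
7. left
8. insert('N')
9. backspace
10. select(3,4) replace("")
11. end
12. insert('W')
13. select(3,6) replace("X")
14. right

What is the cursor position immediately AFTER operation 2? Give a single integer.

After op 1 (insert('Z')): buf='ZCHOQZH' cursor=1
After op 2 (insert('A')): buf='ZACHOQZH' cursor=2

Answer: 2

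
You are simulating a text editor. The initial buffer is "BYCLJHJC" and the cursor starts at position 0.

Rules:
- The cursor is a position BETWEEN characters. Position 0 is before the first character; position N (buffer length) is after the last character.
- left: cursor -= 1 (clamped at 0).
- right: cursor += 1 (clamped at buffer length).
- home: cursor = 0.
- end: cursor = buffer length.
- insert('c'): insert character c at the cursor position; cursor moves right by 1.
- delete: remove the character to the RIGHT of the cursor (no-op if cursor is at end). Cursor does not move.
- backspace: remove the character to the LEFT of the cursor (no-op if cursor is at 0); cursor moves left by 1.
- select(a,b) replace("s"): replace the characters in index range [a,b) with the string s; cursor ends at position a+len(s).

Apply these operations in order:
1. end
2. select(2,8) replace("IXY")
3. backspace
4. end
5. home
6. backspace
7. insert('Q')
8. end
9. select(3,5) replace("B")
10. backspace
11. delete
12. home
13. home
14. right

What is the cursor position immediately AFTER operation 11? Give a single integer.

Answer: 3

Derivation:
After op 1 (end): buf='BYCLJHJC' cursor=8
After op 2 (select(2,8) replace("IXY")): buf='BYIXY' cursor=5
After op 3 (backspace): buf='BYIX' cursor=4
After op 4 (end): buf='BYIX' cursor=4
After op 5 (home): buf='BYIX' cursor=0
After op 6 (backspace): buf='BYIX' cursor=0
After op 7 (insert('Q')): buf='QBYIX' cursor=1
After op 8 (end): buf='QBYIX' cursor=5
After op 9 (select(3,5) replace("B")): buf='QBYB' cursor=4
After op 10 (backspace): buf='QBY' cursor=3
After op 11 (delete): buf='QBY' cursor=3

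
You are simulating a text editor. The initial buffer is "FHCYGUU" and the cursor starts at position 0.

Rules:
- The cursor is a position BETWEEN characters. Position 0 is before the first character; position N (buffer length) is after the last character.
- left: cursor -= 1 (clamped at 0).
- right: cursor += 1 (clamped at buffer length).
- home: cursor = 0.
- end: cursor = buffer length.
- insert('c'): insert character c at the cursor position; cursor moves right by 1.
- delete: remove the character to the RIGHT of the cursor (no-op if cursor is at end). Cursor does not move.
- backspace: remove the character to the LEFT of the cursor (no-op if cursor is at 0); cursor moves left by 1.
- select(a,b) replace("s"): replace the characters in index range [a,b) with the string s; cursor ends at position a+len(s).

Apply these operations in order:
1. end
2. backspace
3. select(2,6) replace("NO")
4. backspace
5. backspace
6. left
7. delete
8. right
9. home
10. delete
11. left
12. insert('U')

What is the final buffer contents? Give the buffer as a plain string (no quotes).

After op 1 (end): buf='FHCYGUU' cursor=7
After op 2 (backspace): buf='FHCYGU' cursor=6
After op 3 (select(2,6) replace("NO")): buf='FHNO' cursor=4
After op 4 (backspace): buf='FHN' cursor=3
After op 5 (backspace): buf='FH' cursor=2
After op 6 (left): buf='FH' cursor=1
After op 7 (delete): buf='F' cursor=1
After op 8 (right): buf='F' cursor=1
After op 9 (home): buf='F' cursor=0
After op 10 (delete): buf='(empty)' cursor=0
After op 11 (left): buf='(empty)' cursor=0
After op 12 (insert('U')): buf='U' cursor=1

Answer: U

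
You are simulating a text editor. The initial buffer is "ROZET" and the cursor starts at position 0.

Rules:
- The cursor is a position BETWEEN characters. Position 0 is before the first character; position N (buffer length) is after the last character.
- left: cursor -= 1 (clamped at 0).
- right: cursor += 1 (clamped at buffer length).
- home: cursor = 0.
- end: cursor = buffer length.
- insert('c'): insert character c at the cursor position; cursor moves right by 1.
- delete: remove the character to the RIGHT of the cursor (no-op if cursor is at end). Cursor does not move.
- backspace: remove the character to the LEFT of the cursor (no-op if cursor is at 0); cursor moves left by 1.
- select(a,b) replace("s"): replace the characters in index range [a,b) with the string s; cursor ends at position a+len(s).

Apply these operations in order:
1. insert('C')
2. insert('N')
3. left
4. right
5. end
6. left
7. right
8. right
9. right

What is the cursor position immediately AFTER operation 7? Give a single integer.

After op 1 (insert('C')): buf='CROZET' cursor=1
After op 2 (insert('N')): buf='CNROZET' cursor=2
After op 3 (left): buf='CNROZET' cursor=1
After op 4 (right): buf='CNROZET' cursor=2
After op 5 (end): buf='CNROZET' cursor=7
After op 6 (left): buf='CNROZET' cursor=6
After op 7 (right): buf='CNROZET' cursor=7

Answer: 7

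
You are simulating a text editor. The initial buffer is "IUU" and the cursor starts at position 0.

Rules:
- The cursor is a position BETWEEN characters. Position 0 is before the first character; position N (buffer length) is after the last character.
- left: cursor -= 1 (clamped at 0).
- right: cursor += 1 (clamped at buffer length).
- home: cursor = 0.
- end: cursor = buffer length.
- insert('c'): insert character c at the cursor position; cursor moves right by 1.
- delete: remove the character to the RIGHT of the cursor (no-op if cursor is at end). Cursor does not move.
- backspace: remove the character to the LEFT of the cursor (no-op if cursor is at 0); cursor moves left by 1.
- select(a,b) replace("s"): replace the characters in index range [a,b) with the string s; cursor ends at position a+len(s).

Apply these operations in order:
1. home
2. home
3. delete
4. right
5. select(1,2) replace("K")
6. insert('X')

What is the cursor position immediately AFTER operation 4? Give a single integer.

Answer: 1

Derivation:
After op 1 (home): buf='IUU' cursor=0
After op 2 (home): buf='IUU' cursor=0
After op 3 (delete): buf='UU' cursor=0
After op 4 (right): buf='UU' cursor=1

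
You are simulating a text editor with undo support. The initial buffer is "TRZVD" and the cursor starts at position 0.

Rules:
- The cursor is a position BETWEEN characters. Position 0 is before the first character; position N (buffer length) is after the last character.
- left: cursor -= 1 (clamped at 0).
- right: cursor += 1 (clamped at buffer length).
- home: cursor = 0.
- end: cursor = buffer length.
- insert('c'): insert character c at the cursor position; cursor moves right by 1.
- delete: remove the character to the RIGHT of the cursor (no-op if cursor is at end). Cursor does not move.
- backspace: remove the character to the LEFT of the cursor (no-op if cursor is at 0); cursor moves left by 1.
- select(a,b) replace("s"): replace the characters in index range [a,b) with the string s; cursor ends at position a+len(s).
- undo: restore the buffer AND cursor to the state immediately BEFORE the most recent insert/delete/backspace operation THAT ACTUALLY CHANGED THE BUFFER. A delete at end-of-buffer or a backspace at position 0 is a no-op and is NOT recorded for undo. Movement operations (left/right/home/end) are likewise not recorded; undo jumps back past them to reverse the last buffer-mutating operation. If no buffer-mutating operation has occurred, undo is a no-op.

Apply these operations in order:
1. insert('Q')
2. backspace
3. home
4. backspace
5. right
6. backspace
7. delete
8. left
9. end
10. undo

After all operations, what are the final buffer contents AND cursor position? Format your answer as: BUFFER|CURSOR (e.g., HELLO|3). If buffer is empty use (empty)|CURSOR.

After op 1 (insert('Q')): buf='QTRZVD' cursor=1
After op 2 (backspace): buf='TRZVD' cursor=0
After op 3 (home): buf='TRZVD' cursor=0
After op 4 (backspace): buf='TRZVD' cursor=0
After op 5 (right): buf='TRZVD' cursor=1
After op 6 (backspace): buf='RZVD' cursor=0
After op 7 (delete): buf='ZVD' cursor=0
After op 8 (left): buf='ZVD' cursor=0
After op 9 (end): buf='ZVD' cursor=3
After op 10 (undo): buf='RZVD' cursor=0

Answer: RZVD|0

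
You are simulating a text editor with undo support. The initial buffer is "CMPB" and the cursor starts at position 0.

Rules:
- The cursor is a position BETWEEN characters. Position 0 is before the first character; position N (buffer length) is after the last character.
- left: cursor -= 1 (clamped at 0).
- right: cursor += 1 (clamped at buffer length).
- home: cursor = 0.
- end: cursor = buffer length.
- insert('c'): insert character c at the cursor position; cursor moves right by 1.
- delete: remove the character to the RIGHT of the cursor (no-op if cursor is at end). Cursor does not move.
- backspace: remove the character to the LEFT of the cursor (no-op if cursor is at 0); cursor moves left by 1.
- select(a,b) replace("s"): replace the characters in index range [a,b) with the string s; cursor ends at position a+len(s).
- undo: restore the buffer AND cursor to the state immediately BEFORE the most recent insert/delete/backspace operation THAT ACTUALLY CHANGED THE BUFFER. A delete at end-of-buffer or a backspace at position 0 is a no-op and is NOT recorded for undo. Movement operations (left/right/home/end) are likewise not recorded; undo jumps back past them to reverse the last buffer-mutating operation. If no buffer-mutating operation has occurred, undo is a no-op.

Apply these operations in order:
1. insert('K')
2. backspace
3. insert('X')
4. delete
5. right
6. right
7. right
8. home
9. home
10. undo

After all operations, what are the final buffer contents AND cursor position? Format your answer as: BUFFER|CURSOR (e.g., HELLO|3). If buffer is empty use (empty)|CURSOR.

Answer: XCMPB|1

Derivation:
After op 1 (insert('K')): buf='KCMPB' cursor=1
After op 2 (backspace): buf='CMPB' cursor=0
After op 3 (insert('X')): buf='XCMPB' cursor=1
After op 4 (delete): buf='XMPB' cursor=1
After op 5 (right): buf='XMPB' cursor=2
After op 6 (right): buf='XMPB' cursor=3
After op 7 (right): buf='XMPB' cursor=4
After op 8 (home): buf='XMPB' cursor=0
After op 9 (home): buf='XMPB' cursor=0
After op 10 (undo): buf='XCMPB' cursor=1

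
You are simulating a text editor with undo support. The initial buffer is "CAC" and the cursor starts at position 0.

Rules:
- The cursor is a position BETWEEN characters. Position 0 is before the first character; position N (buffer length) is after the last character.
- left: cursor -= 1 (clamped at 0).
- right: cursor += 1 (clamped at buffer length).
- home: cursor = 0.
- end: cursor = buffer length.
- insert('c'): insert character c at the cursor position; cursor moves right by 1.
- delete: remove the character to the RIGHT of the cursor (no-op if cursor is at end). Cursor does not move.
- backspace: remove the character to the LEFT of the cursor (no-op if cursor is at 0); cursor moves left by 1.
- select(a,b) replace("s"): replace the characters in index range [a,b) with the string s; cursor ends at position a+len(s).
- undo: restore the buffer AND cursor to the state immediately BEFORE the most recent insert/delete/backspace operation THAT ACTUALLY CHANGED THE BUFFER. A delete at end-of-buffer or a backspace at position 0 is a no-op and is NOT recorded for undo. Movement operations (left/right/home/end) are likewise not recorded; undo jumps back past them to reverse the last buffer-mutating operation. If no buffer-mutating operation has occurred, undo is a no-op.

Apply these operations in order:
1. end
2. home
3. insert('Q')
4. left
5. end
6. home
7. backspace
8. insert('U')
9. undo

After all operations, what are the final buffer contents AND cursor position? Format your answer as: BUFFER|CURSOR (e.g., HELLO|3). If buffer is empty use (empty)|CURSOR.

Answer: QCAC|0

Derivation:
After op 1 (end): buf='CAC' cursor=3
After op 2 (home): buf='CAC' cursor=0
After op 3 (insert('Q')): buf='QCAC' cursor=1
After op 4 (left): buf='QCAC' cursor=0
After op 5 (end): buf='QCAC' cursor=4
After op 6 (home): buf='QCAC' cursor=0
After op 7 (backspace): buf='QCAC' cursor=0
After op 8 (insert('U')): buf='UQCAC' cursor=1
After op 9 (undo): buf='QCAC' cursor=0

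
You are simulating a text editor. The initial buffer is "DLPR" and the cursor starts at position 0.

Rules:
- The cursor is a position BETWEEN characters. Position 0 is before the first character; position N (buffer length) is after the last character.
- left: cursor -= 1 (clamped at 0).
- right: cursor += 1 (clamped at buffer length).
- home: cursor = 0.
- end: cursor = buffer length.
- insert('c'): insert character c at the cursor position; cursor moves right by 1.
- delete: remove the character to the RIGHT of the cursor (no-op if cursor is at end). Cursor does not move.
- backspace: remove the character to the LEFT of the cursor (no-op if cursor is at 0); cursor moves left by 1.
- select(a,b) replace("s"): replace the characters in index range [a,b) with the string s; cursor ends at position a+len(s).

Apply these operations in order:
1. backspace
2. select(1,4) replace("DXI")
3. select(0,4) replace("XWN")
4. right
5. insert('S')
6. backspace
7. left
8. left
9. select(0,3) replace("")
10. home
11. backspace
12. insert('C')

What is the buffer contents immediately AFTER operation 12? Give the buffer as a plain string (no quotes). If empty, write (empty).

After op 1 (backspace): buf='DLPR' cursor=0
After op 2 (select(1,4) replace("DXI")): buf='DDXI' cursor=4
After op 3 (select(0,4) replace("XWN")): buf='XWN' cursor=3
After op 4 (right): buf='XWN' cursor=3
After op 5 (insert('S')): buf='XWNS' cursor=4
After op 6 (backspace): buf='XWN' cursor=3
After op 7 (left): buf='XWN' cursor=2
After op 8 (left): buf='XWN' cursor=1
After op 9 (select(0,3) replace("")): buf='(empty)' cursor=0
After op 10 (home): buf='(empty)' cursor=0
After op 11 (backspace): buf='(empty)' cursor=0
After op 12 (insert('C')): buf='C' cursor=1

Answer: C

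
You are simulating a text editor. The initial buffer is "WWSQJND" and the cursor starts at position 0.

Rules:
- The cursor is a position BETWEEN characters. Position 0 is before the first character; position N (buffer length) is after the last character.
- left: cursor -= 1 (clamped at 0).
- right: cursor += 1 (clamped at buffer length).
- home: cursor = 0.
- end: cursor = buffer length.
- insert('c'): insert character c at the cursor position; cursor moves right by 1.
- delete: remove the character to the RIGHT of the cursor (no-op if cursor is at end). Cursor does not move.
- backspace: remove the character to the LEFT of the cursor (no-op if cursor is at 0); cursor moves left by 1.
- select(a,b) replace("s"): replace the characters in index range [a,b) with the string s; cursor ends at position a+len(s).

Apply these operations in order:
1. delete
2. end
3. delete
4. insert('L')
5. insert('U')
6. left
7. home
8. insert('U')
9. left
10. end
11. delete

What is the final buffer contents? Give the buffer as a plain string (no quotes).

Answer: UWSQJNDLU

Derivation:
After op 1 (delete): buf='WSQJND' cursor=0
After op 2 (end): buf='WSQJND' cursor=6
After op 3 (delete): buf='WSQJND' cursor=6
After op 4 (insert('L')): buf='WSQJNDL' cursor=7
After op 5 (insert('U')): buf='WSQJNDLU' cursor=8
After op 6 (left): buf='WSQJNDLU' cursor=7
After op 7 (home): buf='WSQJNDLU' cursor=0
After op 8 (insert('U')): buf='UWSQJNDLU' cursor=1
After op 9 (left): buf='UWSQJNDLU' cursor=0
After op 10 (end): buf='UWSQJNDLU' cursor=9
After op 11 (delete): buf='UWSQJNDLU' cursor=9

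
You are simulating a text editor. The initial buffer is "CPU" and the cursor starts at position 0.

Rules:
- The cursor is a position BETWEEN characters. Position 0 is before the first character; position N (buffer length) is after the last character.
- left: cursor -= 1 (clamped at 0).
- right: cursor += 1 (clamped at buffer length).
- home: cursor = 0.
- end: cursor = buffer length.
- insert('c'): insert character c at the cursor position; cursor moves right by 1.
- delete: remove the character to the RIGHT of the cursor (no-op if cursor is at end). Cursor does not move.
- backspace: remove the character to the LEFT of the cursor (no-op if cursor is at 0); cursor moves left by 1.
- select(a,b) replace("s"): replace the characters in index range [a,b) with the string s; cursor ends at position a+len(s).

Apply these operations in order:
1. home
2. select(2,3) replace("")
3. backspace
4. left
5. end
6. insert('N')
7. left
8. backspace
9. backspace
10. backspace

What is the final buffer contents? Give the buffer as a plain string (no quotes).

After op 1 (home): buf='CPU' cursor=0
After op 2 (select(2,3) replace("")): buf='CP' cursor=2
After op 3 (backspace): buf='C' cursor=1
After op 4 (left): buf='C' cursor=0
After op 5 (end): buf='C' cursor=1
After op 6 (insert('N')): buf='CN' cursor=2
After op 7 (left): buf='CN' cursor=1
After op 8 (backspace): buf='N' cursor=0
After op 9 (backspace): buf='N' cursor=0
After op 10 (backspace): buf='N' cursor=0

Answer: N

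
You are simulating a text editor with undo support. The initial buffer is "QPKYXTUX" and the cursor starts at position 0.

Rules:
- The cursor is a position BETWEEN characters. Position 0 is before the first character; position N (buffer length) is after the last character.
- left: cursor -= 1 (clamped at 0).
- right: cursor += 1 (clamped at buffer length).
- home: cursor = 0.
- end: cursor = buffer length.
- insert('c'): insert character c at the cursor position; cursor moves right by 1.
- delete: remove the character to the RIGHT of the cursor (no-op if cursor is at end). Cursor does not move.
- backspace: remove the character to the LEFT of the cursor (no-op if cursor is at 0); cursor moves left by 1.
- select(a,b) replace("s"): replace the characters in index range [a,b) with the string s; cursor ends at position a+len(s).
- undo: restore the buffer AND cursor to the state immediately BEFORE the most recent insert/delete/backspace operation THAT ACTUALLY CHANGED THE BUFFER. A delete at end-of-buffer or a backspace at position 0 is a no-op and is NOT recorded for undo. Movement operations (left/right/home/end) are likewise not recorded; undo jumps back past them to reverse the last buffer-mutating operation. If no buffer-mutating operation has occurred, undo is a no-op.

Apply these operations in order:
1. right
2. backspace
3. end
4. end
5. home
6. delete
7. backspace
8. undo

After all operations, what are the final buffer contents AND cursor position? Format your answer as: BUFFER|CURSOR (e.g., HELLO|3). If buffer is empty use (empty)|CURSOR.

Answer: PKYXTUX|0

Derivation:
After op 1 (right): buf='QPKYXTUX' cursor=1
After op 2 (backspace): buf='PKYXTUX' cursor=0
After op 3 (end): buf='PKYXTUX' cursor=7
After op 4 (end): buf='PKYXTUX' cursor=7
After op 5 (home): buf='PKYXTUX' cursor=0
After op 6 (delete): buf='KYXTUX' cursor=0
After op 7 (backspace): buf='KYXTUX' cursor=0
After op 8 (undo): buf='PKYXTUX' cursor=0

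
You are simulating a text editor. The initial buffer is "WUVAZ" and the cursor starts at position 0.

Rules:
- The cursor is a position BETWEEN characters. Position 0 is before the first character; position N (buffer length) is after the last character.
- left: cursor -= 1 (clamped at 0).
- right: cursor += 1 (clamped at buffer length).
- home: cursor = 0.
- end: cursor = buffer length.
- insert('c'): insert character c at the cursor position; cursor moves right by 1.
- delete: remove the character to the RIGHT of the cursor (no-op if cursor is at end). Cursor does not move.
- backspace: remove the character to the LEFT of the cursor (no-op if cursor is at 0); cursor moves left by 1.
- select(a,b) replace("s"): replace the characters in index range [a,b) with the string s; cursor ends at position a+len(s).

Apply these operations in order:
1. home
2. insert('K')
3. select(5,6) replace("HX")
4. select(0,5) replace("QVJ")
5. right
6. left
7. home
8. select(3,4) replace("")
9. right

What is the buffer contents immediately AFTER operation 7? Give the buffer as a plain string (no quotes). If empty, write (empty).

Answer: QVJHX

Derivation:
After op 1 (home): buf='WUVAZ' cursor=0
After op 2 (insert('K')): buf='KWUVAZ' cursor=1
After op 3 (select(5,6) replace("HX")): buf='KWUVAHX' cursor=7
After op 4 (select(0,5) replace("QVJ")): buf='QVJHX' cursor=3
After op 5 (right): buf='QVJHX' cursor=4
After op 6 (left): buf='QVJHX' cursor=3
After op 7 (home): buf='QVJHX' cursor=0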